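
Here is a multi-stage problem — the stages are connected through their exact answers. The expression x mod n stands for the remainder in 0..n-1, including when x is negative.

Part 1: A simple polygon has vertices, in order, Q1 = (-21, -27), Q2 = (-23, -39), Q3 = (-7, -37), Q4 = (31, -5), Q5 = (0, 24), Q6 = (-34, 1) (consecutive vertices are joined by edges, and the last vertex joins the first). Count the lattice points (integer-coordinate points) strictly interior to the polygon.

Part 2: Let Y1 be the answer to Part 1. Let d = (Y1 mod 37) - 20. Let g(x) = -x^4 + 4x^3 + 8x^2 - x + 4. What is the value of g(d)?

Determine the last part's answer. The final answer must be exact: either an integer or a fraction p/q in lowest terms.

Part 1: cross terms: (-21*-39 - -23*-27)=198, (-23*-37 - -7*-39)=578, (-7*-5 - 31*-37)=1182, (31*24 - 0*-5)=744, (0*1 - -34*24)=816, (-34*-27 - -21*1)=939; twice the area = |4457| = 4457; area = 4457/2; boundary points = 2 + 2 + 2 + 1 + 1 + 1 = 9; strictly interior points = area - boundary/2 + 1 = 2225; answer 2225
Part 2: Y1 = 2225; d = -15; -1*(-15)^4 + 4*(-15)^3 + 8*(-15)^2 - 1*(-15)^1 + 4 = (-50625) + (-13500) + (1800) + (15) + (4) = -62306; answer -62306

-62306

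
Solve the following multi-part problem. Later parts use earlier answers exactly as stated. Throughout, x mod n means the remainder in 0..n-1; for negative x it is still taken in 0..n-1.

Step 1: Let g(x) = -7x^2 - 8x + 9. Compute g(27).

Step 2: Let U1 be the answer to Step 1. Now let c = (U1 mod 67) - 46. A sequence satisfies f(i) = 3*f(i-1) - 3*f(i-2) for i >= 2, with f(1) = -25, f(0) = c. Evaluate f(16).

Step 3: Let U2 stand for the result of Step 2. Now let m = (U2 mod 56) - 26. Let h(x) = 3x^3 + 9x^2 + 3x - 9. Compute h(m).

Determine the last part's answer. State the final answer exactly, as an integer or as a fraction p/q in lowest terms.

Step 1: -7*(27)^2 - 8*(27)^1 + 9 = (-5103) + (-216) + (9) = -5310; answer -5310
Step 2: U1 = -5310; c = 4; f(2) = 3*(-25) - 3*(4) = -87; iterating: f(2)=-87, f(3)=-186, f(4)=-297, f(5)=-333, f(6)=-108, f(7)=675, f(8)=2349, f(9)=5022, f(10)=8019, f(11)=8991, f(12)=2916, f(13)=-18225, f(14)=-63423, f(15)=-135594, f(16)=-216513; answer -216513
Step 3: U2 = -216513; m = 13; 3*(13)^3 + 9*(13)^2 + 3*(13)^1 - 9 = (6591) + (1521) + (39) + (-9) = 8142; answer 8142

8142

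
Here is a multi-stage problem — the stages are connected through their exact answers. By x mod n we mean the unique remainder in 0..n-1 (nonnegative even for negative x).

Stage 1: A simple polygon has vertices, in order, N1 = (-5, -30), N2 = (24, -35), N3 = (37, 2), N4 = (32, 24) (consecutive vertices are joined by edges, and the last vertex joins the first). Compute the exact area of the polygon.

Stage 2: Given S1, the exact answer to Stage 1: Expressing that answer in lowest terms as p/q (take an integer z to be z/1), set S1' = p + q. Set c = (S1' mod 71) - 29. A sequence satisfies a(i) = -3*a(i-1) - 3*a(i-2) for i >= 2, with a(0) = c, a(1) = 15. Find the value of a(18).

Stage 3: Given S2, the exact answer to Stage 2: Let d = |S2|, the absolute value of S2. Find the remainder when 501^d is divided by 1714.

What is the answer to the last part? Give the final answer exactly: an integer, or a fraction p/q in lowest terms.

Stage 1: cross terms: (-5*-35 - 24*-30)=895, (24*2 - 37*-35)=1343, (37*24 - 32*2)=824, (32*-30 - -5*24)=-840; twice the area = |2222| = 2222; area = 1111; answer 1111
Stage 2: S1 = 1111; threaded value p + q = 1112; c = 18; a(2) = -3*(15) - 3*(18) = -99; iterating: a(2)=-99, a(3)=252, a(4)=-459, a(5)=621, a(6)=-486, a(7)=-405, a(8)=2673, a(9)=-6804, a(10)=12393, a(11)=-16767, a(12)=13122, a(13)=10935, a(14)=-72171, a(15)=183708, a(16)=-334611, a(17)=452709, a(18)=-354294; answer -354294
Stage 3: S2 = -354294; d = 354294; squarings mod 1714: 501^1=501, 501^2=757, 501^4=573, 501^8=955, 501^16=177, 501^32=477, 501^64=1281, 501^128=663, 501^256=785, 501^512=899, 501^1024=907, 501^2048=1643, 501^4096=1613, 501^8192=1631, 501^16384=33, 501^32768=1089, 501^65536=1547, 501^131072=465, 501^262144=261; 501^354294 = 501^2 * 501^4 * 501^16 * 501^32 * 501^64 * 501^128 * 501^256 * 501^512 * 501^1024 * 501^8192 * 501^16384 * 501^65536 * 501^262144 = 613 (mod 1714); answer 613

613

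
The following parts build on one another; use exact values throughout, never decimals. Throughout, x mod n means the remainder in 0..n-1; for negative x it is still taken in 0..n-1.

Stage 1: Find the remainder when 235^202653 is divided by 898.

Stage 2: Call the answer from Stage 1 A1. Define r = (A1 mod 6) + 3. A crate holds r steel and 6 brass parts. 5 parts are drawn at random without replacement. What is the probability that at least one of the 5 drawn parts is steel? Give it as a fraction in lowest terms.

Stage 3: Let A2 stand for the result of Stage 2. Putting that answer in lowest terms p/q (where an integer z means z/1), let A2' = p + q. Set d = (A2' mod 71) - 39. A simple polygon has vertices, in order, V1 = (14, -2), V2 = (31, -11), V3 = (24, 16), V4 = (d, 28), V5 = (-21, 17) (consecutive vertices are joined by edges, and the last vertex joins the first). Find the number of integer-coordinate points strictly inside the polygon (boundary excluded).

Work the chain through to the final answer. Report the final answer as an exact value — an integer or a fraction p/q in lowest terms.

870

Stage 1: squarings mod 898: 235^1=235, 235^2=447, 235^4=453, 235^8=465, 235^16=705, 235^32=431, 235^64=773, 235^128=359, 235^256=467, 235^512=773, 235^1024=359, 235^2048=467, 235^4096=773, 235^8192=359, 235^16384=467, 235^32768=773, 235^65536=359, 235^131072=467; 235^202653 = 235^1 * 235^4 * 235^8 * 235^16 * 235^128 * 235^256 * 235^512 * 235^1024 * 235^4096 * 235^65536 * 235^131072 = 885 (mod 898); answer 885
Stage 2: A1 = 885; r = 6; total draws C(12,5) = 792; complement C(6,5) = 6; favorable 792 - 6 = 786; P = 131/132; answer 131/132
Stage 3: A2 = 131/132; threaded value p + q = 263; d = 11; cross terms: (14*-11 - 31*-2)=-92, (31*16 - 24*-11)=760, (24*28 - 11*16)=496, (11*17 - -21*28)=775, (-21*-2 - 14*17)=-196; twice the area = |1743| = 1743; area = 1743/2; boundary points = 1 + 1 + 1 + 1 + 1 = 5; strictly interior points = area - boundary/2 + 1 = 870; answer 870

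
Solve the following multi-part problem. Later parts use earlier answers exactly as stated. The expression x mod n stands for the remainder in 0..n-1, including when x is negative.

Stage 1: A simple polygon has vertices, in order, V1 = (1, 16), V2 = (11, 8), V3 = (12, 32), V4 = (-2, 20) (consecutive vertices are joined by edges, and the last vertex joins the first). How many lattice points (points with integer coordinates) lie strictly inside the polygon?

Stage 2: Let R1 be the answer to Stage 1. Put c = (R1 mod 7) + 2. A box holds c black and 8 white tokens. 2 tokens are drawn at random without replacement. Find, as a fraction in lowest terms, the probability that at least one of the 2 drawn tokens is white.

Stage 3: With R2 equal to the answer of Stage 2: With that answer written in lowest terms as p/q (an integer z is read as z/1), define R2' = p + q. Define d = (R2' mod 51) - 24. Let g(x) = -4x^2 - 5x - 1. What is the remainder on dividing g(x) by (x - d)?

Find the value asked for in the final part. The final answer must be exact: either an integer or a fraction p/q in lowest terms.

-855

Stage 1: cross terms: (1*8 - 11*16)=-168, (11*32 - 12*8)=256, (12*20 - -2*32)=304, (-2*16 - 1*20)=-52; twice the area = |340| = 340; area = 170; boundary points = 2 + 1 + 2 + 1 = 6; strictly interior points = area - boundary/2 + 1 = 168; answer 168
Stage 2: R1 = 168; c = 2; total draws C(10,2) = 45; complement C(2,2) = 1; favorable 45 - 1 = 44; P = 44/45; answer 44/45
Stage 3: R2 = 44/45; threaded value p + q = 89; d = 14; remainder = value at the root: -4*(14)^2 - 5*(14)^1 - 1 = (-784) + (-70) + (-1) = -855; answer -855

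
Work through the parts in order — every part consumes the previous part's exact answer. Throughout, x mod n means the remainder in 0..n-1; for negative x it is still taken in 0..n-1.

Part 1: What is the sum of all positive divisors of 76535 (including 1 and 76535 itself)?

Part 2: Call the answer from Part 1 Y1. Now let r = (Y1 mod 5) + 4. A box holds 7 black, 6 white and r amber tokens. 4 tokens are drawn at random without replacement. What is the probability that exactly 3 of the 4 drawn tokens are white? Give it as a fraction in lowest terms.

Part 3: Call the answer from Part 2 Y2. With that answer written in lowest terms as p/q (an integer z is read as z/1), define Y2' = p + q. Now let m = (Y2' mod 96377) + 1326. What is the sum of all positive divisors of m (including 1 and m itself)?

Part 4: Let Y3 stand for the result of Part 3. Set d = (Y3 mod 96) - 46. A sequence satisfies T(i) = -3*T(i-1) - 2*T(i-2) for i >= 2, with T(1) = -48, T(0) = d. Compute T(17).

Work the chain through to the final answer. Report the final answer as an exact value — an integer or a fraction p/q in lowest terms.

-6029268

Part 1: 76535 = 5 * 15307; sigma = (1 + 5) * (1 + 15307) = 6 * 15308 = 91848; answer 91848
Part 2: Y1 = 91848; r = 7; total draws C(20,4) = 4845; favorable C(6,3)*C(14,1) = 280; P = 56/969; answer 56/969
Part 3: Y2 = 56/969; threaded value p + q = 1025; m = 2351; 2351 is prime, so its only divisors are 1 and 2351; sigma = 1 + 2351 = 2352; answer 2352
Part 4: Y3 = 2352; d = 2; T(2) = -3*(-48) - 2*(2) = 140; iterating: T(2)=140, T(3)=-324, T(4)=692, T(5)=-1428, T(6)=2900, T(7)=-5844, T(8)=11732, T(9)=-23508, T(10)=47060, T(11)=-94164, T(12)=188372, T(13)=-376788, T(14)=753620, T(15)=-1507284, T(16)=3014612, T(17)=-6029268; answer -6029268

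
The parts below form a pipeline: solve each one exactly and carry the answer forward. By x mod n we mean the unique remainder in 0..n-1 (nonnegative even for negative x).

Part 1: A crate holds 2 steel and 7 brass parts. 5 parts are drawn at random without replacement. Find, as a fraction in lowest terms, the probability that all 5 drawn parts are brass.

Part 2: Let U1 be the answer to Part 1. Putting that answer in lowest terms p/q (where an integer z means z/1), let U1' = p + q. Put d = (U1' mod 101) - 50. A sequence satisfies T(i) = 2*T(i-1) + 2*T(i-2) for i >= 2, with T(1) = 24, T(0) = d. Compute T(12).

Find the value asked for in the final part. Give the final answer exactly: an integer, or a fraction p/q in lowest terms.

-373312

Part 1: total draws C(9,5) = 126; favorable C(7,5) = 21; P = 1/6; answer 1/6
Part 2: U1 = 1/6; threaded value p + q = 7; d = -43; T(2) = 2*(24) + 2*(-43) = -38; iterating: T(2)=-38, T(3)=-28, T(4)=-132, T(5)=-320, T(6)=-904, T(7)=-2448, T(8)=-6704, T(9)=-18304, T(10)=-50016, T(11)=-136640, T(12)=-373312; answer -373312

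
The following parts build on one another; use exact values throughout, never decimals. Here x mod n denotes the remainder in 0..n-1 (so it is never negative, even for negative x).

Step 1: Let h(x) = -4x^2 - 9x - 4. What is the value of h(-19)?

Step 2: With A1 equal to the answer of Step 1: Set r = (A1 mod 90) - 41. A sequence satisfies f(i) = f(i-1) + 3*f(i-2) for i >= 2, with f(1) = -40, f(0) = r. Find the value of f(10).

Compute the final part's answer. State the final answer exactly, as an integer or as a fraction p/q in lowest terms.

2408

Step 1: -4*(-19)^2 - 9*(-19)^1 - 4 = (-1444) + (171) + (-4) = -1277; answer -1277
Step 2: A1 = -1277; r = 32; f(2) = 1*(-40) + 3*(32) = 56; iterating: f(2)=56, f(3)=-64, f(4)=104, f(5)=-88, f(6)=224, f(7)=-40, f(8)=632, f(9)=512, f(10)=2408; answer 2408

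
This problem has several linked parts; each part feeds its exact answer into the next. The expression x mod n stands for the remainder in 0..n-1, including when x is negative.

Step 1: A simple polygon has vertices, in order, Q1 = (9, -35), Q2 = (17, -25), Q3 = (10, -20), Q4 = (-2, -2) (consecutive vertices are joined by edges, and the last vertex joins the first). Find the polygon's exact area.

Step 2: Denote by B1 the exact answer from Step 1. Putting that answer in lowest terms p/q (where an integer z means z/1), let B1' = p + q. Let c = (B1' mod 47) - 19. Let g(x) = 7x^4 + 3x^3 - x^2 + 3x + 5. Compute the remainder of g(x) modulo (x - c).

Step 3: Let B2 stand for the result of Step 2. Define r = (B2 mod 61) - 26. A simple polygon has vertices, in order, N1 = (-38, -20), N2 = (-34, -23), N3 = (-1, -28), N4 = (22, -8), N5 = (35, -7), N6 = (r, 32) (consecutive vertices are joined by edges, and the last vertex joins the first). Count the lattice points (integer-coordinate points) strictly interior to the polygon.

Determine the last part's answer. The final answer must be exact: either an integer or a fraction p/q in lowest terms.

2270

Step 1: cross terms: (9*-25 - 17*-35)=370, (17*-20 - 10*-25)=-90, (10*-2 - -2*-20)=-60, (-2*-35 - 9*-2)=88; twice the area = |308| = 308; area = 154; answer 154
Step 2: B1 = 154; threaded value p + q = 155; c = -5; remainder = value at the root: 7*(-5)^4 + 3*(-5)^3 - 1*(-5)^2 + 3*(-5)^1 + 5 = (4375) + (-375) + (-25) + (-15) + (5) = 3965; answer 3965
Step 3: B2 = 3965; r = -26; cross terms: (-38*-23 - -34*-20)=194, (-34*-28 - -1*-23)=929, (-1*-8 - 22*-28)=624, (22*-7 - 35*-8)=126, (35*32 - -26*-7)=938, (-26*-20 - -38*32)=1736; twice the area = |4547| = 4547; area = 4547/2; boundary points = 1 + 1 + 1 + 1 + 1 + 4 = 9; strictly interior points = area - boundary/2 + 1 = 2270; answer 2270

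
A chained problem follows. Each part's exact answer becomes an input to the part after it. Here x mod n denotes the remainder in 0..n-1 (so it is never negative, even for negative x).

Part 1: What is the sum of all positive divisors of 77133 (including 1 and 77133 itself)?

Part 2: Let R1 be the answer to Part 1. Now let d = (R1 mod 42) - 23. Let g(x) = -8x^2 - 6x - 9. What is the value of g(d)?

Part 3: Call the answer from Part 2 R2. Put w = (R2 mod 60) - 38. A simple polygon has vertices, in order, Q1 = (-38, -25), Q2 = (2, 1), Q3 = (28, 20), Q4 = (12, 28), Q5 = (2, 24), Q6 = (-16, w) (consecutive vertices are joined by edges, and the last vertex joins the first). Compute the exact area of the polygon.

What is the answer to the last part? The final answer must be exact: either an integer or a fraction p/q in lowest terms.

772

Part 1: 77133 = 3 * 7 * 3673; sigma = (1 + 3) * (1 + 7) * (1 + 3673) = 4 * 8 * 3674 = 117568; answer 117568
Part 2: R1 = 117568; d = -13; -8*(-13)^2 - 6*(-13)^1 - 9 = (-1352) + (78) + (-9) = -1283; answer -1283
Part 3: R2 = -1283; w = -1; cross terms: (-38*1 - 2*-25)=12, (2*20 - 28*1)=12, (28*28 - 12*20)=544, (12*24 - 2*28)=232, (2*-1 - -16*24)=382, (-16*-25 - -38*-1)=362; twice the area = |1544| = 1544; area = 772; answer 772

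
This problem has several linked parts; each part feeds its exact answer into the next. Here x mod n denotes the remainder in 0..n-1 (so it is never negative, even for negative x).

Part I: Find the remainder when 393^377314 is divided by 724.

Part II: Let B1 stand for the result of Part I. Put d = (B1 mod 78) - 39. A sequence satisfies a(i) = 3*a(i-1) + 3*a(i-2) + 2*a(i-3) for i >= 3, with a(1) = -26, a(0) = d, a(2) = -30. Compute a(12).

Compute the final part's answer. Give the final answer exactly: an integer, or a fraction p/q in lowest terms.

-33773704

Part I: squarings mod 724: 393^1=393, 393^2=237, 393^4=421, 393^8=585, 393^16=497, 393^32=125, 393^64=421, 393^128=585, 393^256=497, 393^512=125, 393^1024=421, 393^2048=585, 393^4096=497, 393^8192=125, 393^16384=421, 393^32768=585, 393^65536=497, 393^131072=125, 393^262144=421; 393^377314 = 393^2 * 393^32 * 393^64 * 393^128 * 393^256 * 393^16384 * 393^32768 * 393^65536 * 393^262144 = 665 (mod 724); answer 665
Part II: B1 = 665; d = 2; a(3) = 3*(-30) + 3*(-26) + 2*(2) = -164; iterating: a(3)=-164, a(4)=-634, a(5)=-2454, a(6)=-9592, a(7)=-37406, a(8)=-145902, a(9)=-569108, a(10)=-2219842, a(11)=-8658654, a(12)=-33773704; answer -33773704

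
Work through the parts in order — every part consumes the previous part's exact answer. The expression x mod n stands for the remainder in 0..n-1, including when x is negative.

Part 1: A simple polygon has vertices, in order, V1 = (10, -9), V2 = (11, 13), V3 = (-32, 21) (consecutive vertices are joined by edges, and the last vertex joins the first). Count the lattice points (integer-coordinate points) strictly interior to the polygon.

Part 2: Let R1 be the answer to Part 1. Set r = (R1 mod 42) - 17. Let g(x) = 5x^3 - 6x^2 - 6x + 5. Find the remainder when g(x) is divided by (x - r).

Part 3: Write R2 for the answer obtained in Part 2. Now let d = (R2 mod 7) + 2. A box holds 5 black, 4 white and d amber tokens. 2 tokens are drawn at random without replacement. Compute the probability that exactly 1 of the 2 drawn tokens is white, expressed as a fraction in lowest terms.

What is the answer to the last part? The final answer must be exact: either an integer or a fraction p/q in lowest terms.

Part 1: cross terms: (10*13 - 11*-9)=229, (11*21 - -32*13)=647, (-32*-9 - 10*21)=78; twice the area = |954| = 954; area = 477; boundary points = 1 + 1 + 6 = 8; strictly interior points = area - boundary/2 + 1 = 474; answer 474
Part 2: R1 = 474; r = -5; remainder = value at the root: 5*(-5)^3 - 6*(-5)^2 - 6*(-5)^1 + 5 = (-625) + (-150) + (30) + (5) = -740; answer -740
Part 3: R2 = -740; d = 4; total draws C(13,2) = 78; favorable C(4,1)*C(9,1) = 36; P = 6/13; answer 6/13

6/13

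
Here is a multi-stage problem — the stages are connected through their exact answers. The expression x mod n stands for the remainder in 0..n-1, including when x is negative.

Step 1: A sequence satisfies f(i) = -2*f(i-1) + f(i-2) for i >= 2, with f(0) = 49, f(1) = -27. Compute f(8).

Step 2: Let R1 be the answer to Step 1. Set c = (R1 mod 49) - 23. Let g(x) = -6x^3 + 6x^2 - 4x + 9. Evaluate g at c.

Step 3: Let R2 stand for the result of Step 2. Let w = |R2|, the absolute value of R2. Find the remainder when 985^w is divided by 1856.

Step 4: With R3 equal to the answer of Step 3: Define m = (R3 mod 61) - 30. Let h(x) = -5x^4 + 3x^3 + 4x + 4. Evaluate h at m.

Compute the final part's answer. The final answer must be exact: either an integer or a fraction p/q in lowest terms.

Step 1: f(2) = -2*(-27) + 1*(49) = 103; iterating: f(2)=103, f(3)=-233, f(4)=569, f(5)=-1371, f(6)=3311, f(7)=-7993, f(8)=19297; answer 19297
Step 2: R1 = 19297; c = 17; -6*(17)^3 + 6*(17)^2 - 4*(17)^1 + 9 = (-29478) + (1734) + (-68) + (9) = -27803; answer -27803
Step 3: R2 = -27803; w = 27803; squarings mod 1856: 985^1=985, 985^2=1393, 985^4=929, 985^8=1, 985^16=1, 985^32=1, 985^64=1, 985^128=1, 985^256=1, 985^512=1, 985^1024=1, 985^2048=1, 985^4096=1, 985^8192=1, 985^16384=1; 985^27803 = 985^1 * 985^2 * 985^8 * 985^16 * 985^128 * 985^1024 * 985^2048 * 985^8192 * 985^16384 = 521 (mod 1856); answer 521
Step 4: R3 = 521; m = 3; -5*(3)^4 + 3*(3)^3 + 4*(3)^1 + 4 = (-405) + (81) + (12) + (4) = -308; answer -308

-308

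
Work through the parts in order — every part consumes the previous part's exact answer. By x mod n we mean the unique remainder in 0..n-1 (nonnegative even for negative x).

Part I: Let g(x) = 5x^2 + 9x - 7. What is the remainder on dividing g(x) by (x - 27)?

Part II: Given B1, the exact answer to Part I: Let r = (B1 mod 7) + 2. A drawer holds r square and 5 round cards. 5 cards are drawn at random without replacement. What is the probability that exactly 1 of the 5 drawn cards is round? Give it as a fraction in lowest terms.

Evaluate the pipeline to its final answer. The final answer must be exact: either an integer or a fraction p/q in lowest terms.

25/252

Part I: remainder = value at the root: 5*(27)^2 + 9*(27)^1 - 7 = (3645) + (243) + (-7) = 3881; answer 3881
Part II: B1 = 3881; r = 5; total draws C(10,5) = 252; favorable C(5,1)*C(5,4) = 25; P = 25/252; answer 25/252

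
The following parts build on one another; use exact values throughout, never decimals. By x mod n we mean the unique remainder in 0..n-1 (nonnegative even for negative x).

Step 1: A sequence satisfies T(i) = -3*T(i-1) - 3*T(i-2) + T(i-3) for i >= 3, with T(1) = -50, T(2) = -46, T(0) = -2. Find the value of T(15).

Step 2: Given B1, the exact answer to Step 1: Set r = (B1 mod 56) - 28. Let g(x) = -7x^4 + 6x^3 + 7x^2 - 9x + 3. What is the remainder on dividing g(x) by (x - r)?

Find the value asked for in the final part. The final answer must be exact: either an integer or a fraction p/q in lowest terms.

Step 1: T(3) = -3*(-46) - 3*(-50) + 1*(-2) = 286; iterating: T(3)=286, T(4)=-770, T(5)=1406, T(6)=-1622, T(7)=-122, T(8)=6638, T(9)=-21170, T(10)=43474, T(11)=-60274, T(12)=29230, T(13)=136606, T(14)=-557782, T(15)=1292758; answer 1292758
Step 2: B1 = 1292758; r = 26; remainder = value at the root: -7*(26)^4 + 6*(26)^3 + 7*(26)^2 - 9*(26)^1 + 3 = (-3198832) + (105456) + (4732) + (-234) + (3) = -3088875; answer -3088875

-3088875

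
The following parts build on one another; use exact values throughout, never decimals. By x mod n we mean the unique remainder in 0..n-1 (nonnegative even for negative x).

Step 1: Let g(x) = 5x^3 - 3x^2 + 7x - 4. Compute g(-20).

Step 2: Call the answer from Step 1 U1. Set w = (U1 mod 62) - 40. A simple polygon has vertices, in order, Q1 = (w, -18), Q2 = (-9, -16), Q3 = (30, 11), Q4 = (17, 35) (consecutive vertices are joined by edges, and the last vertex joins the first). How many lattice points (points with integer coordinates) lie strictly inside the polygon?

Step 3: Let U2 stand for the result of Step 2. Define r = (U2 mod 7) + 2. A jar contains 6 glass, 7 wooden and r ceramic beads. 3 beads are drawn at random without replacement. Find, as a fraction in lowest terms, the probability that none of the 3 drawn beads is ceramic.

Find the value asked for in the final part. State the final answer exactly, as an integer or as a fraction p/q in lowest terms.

143/408

Step 1: 5*(-20)^3 - 3*(-20)^2 + 7*(-20)^1 - 4 = (-40000) + (-1200) + (-140) + (-4) = -41344; answer -41344
Step 2: U1 = -41344; w = -30; cross terms: (-30*-16 - -9*-18)=318, (-9*11 - 30*-16)=381, (30*35 - 17*11)=863, (17*-18 - -30*35)=744; twice the area = |2306| = 2306; area = 1153; boundary points = 1 + 3 + 1 + 1 = 6; strictly interior points = area - boundary/2 + 1 = 1151; answer 1151
Step 3: U2 = 1151; r = 5; total draws C(18,3) = 816; favorable C(13,3) = 286; P = 143/408; answer 143/408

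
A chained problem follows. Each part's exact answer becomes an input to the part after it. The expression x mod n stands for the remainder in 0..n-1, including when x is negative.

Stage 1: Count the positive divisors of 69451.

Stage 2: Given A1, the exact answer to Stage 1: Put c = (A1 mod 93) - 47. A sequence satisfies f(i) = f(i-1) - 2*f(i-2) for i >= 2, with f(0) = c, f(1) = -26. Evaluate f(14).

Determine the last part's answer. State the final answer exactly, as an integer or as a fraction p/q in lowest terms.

Stage 1: 69451 = 199 * 349; number of divisors = (1+1) * (1+1) = 4; answer 4
Stage 2: A1 = 4; c = -43; f(2) = 1*(-26) - 2*(-43) = 60; iterating: f(2)=60, f(3)=112, f(4)=-8, f(5)=-232, f(6)=-216, f(7)=248, f(8)=680, f(9)=184, f(10)=-1176, f(11)=-1544, f(12)=808, f(13)=3896, f(14)=2280; answer 2280

2280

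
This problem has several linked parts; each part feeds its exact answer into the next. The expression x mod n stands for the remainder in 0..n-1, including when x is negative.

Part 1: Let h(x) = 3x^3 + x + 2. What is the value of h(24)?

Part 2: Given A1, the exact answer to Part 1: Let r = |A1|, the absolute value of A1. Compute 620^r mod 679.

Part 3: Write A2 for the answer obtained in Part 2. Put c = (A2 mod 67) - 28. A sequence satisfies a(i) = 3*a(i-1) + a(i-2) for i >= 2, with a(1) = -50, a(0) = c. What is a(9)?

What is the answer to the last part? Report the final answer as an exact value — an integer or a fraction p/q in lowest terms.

-624938

Part 1: 3*(24)^3 + 1*(24)^1 + 2 = (41472) + (24) + (2) = 41498; answer 41498
Part 2: A1 = 41498; r = 41498; squarings mod 679: 620^1=620, 620^2=86, 620^4=606, 620^8=576, 620^16=424, 620^32=520, 620^64=158, 620^128=520, 620^256=158, 620^512=520, 620^1024=158, 620^2048=520, 620^4096=158, 620^8192=520, 620^16384=158, 620^32768=520; 620^41498 = 620^2 * 620^8 * 620^16 * 620^512 * 620^8192 * 620^32768 = 436 (mod 679); answer 436
Part 3: A2 = 436; c = 6; a(2) = 3*(-50) + 1*(6) = -144; iterating: a(2)=-144, a(3)=-482, a(4)=-1590, a(5)=-5252, a(6)=-17346, a(7)=-57290, a(8)=-189216, a(9)=-624938; answer -624938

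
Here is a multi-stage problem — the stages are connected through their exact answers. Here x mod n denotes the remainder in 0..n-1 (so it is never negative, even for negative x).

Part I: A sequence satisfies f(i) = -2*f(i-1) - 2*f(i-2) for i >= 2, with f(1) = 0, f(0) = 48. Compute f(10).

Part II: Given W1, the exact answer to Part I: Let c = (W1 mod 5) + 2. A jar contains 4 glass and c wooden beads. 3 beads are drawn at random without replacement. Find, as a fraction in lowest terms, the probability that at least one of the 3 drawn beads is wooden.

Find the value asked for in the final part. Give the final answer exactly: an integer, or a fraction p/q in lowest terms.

29/30

Part I: f(2) = -2*(0) - 2*(48) = -96; iterating: f(2)=-96, f(3)=192, f(4)=-192, f(5)=0, f(6)=384, f(7)=-768, f(8)=768, f(9)=0, f(10)=-1536; answer -1536
Part II: W1 = -1536; c = 6; total draws C(10,3) = 120; complement C(4,3) = 4; favorable 120 - 4 = 116; P = 29/30; answer 29/30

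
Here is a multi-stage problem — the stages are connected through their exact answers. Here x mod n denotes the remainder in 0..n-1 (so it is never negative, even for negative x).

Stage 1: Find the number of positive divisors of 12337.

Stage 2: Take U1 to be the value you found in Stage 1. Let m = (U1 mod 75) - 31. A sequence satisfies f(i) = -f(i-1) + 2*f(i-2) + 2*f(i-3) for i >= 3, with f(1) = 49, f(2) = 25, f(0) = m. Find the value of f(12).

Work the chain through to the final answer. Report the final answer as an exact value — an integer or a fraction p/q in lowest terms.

Stage 1: 12337 = 13^2 * 73; number of divisors = (2+1) * (1+1) = 6; answer 6
Stage 2: U1 = 6; m = -25; f(3) = -1*(25) + 2*(49) + 2*(-25) = 23; iterating: f(3)=23, f(4)=125, f(5)=-29, f(6)=325, f(7)=-133, f(8)=725, f(9)=-341, f(10)=1525, f(11)=-757, f(12)=3125; answer 3125

3125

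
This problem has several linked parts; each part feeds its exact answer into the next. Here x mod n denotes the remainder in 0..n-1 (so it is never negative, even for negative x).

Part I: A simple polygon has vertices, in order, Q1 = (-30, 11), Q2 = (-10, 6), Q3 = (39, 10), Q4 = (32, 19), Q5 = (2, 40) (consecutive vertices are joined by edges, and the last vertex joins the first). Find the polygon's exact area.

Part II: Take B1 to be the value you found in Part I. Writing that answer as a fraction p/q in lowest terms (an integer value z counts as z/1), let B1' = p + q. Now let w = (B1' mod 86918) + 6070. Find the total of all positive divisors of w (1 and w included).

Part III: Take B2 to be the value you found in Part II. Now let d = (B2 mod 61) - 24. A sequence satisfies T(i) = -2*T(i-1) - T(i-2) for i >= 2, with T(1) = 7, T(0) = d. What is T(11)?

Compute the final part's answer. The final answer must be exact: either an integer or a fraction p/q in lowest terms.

-153

Part I: cross terms: (-30*6 - -10*11)=-70, (-10*10 - 39*6)=-334, (39*19 - 32*10)=421, (32*40 - 2*19)=1242, (2*11 - -30*40)=1222; twice the area = |2481| = 2481; area = 2481/2; answer 2481/2
Part II: B1 = 2481/2; threaded value p + q = 2483; w = 8553; 8553 = 3 * 2851; sigma = (1 + 3) * (1 + 2851) = 4 * 2852 = 11408; answer 11408
Part III: B2 = 11408; d = -23; T(2) = -2*(7) - 1*(-23) = 9; iterating: T(2)=9, T(3)=-25, T(4)=41, T(5)=-57, T(6)=73, T(7)=-89, T(8)=105, T(9)=-121, T(10)=137, T(11)=-153; answer -153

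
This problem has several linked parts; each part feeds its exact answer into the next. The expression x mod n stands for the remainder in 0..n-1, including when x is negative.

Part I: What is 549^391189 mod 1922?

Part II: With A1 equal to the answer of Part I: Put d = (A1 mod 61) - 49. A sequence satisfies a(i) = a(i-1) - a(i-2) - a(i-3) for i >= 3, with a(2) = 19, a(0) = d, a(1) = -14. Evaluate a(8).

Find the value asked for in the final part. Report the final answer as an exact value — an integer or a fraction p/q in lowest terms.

Part I: squarings mod 1922: 549^1=549, 549^2=1569, 549^4=1601, 549^8=1175, 549^16=629, 549^32=1631, 549^64=113, 549^128=1237, 549^256=257, 549^512=701, 549^1024=1291, 549^2048=307, 549^4096=71, 549^8192=1197, 549^16384=919, 549^32768=803, 549^65536=939, 549^131072=1445, 549^262144=733; 549^391189 = 549^1 * 549^4 * 549^16 * 549^2048 * 549^4096 * 549^8192 * 549^16384 * 549^32768 * 549^65536 * 549^262144 = 1375 (mod 1922); answer 1375
Part II: A1 = 1375; d = -16; a(3) = 1*(19) - 1*(-14) - 1*(-16) = 49; iterating: a(3)=49, a(4)=44, a(5)=-24, a(6)=-117, a(7)=-137, a(8)=4; answer 4

4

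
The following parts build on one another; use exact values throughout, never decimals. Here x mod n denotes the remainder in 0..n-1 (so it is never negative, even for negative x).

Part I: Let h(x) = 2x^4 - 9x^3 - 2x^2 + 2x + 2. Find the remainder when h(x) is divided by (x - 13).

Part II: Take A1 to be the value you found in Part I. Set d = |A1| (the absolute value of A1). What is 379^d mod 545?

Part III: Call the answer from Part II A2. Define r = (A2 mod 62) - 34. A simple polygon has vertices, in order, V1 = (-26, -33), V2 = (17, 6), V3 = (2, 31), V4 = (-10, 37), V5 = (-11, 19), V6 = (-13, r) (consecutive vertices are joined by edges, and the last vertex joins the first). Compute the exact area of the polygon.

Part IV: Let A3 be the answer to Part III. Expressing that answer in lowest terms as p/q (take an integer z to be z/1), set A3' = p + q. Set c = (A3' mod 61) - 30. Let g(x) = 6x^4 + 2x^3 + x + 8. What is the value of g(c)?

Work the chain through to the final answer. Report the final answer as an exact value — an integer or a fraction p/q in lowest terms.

Part I: remainder = value at the root: 2*(13)^4 - 9*(13)^3 - 2*(13)^2 + 2*(13)^1 + 2 = (57122) + (-19773) + (-338) + (26) + (2) = 37039; answer 37039
Part II: A1 = 37039; d = 37039; squarings mod 545: 379^1=379, 379^2=306, 379^4=441, 379^8=461, 379^16=516, 379^32=296, 379^64=416, 379^128=291, 379^256=206, 379^512=471, 379^1024=26, 379^2048=131, 379^4096=266, 379^8192=451, 379^16384=116, 379^32768=376; 379^37039 = 379^1 * 379^2 * 379^4 * 379^8 * 379^32 * 379^128 * 379^4096 * 379^32768 = 449 (mod 545); answer 449
Part III: A2 = 449; r = -19; cross terms: (-26*6 - 17*-33)=405, (17*31 - 2*6)=515, (2*37 - -10*31)=384, (-10*19 - -11*37)=217, (-11*-19 - -13*19)=456, (-13*-33 - -26*-19)=-65; twice the area = |1912| = 1912; area = 956; answer 956
Part IV: A3 = 956; threaded value p + q = 957; c = 12; 6*(12)^4 + 2*(12)^3 + 1*(12)^1 + 8 = (124416) + (3456) + (12) + (8) = 127892; answer 127892

127892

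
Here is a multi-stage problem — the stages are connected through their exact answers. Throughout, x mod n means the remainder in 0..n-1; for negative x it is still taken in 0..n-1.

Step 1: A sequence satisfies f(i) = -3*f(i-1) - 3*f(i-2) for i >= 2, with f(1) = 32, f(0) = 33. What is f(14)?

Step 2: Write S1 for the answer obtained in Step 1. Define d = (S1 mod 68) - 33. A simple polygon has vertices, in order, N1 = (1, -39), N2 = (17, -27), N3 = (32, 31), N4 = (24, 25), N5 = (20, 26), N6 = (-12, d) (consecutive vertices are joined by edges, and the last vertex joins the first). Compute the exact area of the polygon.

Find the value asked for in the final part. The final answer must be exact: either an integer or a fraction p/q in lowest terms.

2987/2

Step 1: f(2) = -3*(32) - 3*(33) = -195; iterating: f(2)=-195, f(3)=489, f(4)=-882, f(5)=1179, f(6)=-891, f(7)=-864, f(8)=5265, f(9)=-13203, f(10)=23814, f(11)=-31833, f(12)=24057, f(13)=23328, f(14)=-142155; answer -142155
Step 2: S1 = -142155; d = 0; cross terms: (1*-27 - 17*-39)=636, (17*31 - 32*-27)=1391, (32*25 - 24*31)=56, (24*26 - 20*25)=124, (20*0 - -12*26)=312, (-12*-39 - 1*0)=468; twice the area = |2987| = 2987; area = 2987/2; answer 2987/2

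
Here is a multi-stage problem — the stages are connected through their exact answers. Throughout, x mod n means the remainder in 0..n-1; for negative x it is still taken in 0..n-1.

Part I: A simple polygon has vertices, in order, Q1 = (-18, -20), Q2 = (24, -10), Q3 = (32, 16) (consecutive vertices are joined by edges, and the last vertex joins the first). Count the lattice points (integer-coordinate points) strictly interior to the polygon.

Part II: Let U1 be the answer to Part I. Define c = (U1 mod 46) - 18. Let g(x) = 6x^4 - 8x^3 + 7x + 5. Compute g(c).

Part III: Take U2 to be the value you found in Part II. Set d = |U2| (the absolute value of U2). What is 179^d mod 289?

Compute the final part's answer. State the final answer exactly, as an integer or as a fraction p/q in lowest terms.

134

Part I: cross terms: (-18*-10 - 24*-20)=660, (24*16 - 32*-10)=704, (32*-20 - -18*16)=-352; twice the area = |1012| = 1012; area = 506; boundary points = 2 + 2 + 2 = 6; strictly interior points = area - boundary/2 + 1 = 504; answer 504
Part II: U1 = 504; c = 26; 6*(26)^4 - 8*(26)^3 + 7*(26)^1 + 5 = (2741856) + (-140608) + (182) + (5) = 2601435; answer 2601435
Part III: U2 = 2601435; d = 2601435; squarings mod 289: 179^1=179, 179^2=251, 179^4=288, 179^8=1, 179^16=1, 179^32=1, 179^64=1, 179^128=1, 179^256=1, 179^512=1, 179^1024=1, 179^2048=1, 179^4096=1, 179^8192=1, 179^16384=1, 179^32768=1, 179^65536=1, 179^131072=1, 179^262144=1, 179^524288=1, 179^1048576=1, 179^2097152=1; 179^2601435 = 179^1 * 179^2 * 179^8 * 179^16 * 179^64 * 179^128 * 179^256 * 179^4096 * 179^8192 * 179^32768 * 179^65536 * 179^131072 * 179^262144 * 179^2097152 = 134 (mod 289); answer 134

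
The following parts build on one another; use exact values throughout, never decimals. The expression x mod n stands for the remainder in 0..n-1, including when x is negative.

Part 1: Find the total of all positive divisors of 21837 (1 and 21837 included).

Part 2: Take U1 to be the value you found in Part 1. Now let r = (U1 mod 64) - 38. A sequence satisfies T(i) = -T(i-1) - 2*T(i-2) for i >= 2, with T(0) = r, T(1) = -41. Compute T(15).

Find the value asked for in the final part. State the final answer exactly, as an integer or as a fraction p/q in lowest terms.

Part 1: 21837 = 3 * 29 * 251; sigma = (1 + 3) * (1 + 29) * (1 + 251) = 4 * 30 * 252 = 30240; answer 30240
Part 2: U1 = 30240; r = -6; T(2) = -1*(-41) - 2*(-6) = 53; iterating: T(2)=53, T(3)=29, T(4)=-135, T(5)=77, T(6)=193, T(7)=-347, T(8)=-39, T(9)=733, T(10)=-655, T(11)=-811, T(12)=2121, T(13)=-499, T(14)=-3743, T(15)=4741; answer 4741

4741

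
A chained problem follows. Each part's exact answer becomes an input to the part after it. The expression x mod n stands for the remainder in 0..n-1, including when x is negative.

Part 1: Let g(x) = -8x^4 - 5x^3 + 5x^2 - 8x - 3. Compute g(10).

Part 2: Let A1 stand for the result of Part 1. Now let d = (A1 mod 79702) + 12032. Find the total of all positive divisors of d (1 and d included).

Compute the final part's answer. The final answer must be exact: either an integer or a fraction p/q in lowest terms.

133056

Part 1: -8*(10)^4 - 5*(10)^3 + 5*(10)^2 - 8*(10)^1 - 3 = (-80000) + (-5000) + (500) + (-80) + (-3) = -84583; answer -84583
Part 2: A1 = -84583; d = 86853; 86853 = 3 * 13 * 17 * 131; sigma = (1 + 3) * (1 + 13) * (1 + 17) * (1 + 131) = 4 * 14 * 18 * 132 = 133056; answer 133056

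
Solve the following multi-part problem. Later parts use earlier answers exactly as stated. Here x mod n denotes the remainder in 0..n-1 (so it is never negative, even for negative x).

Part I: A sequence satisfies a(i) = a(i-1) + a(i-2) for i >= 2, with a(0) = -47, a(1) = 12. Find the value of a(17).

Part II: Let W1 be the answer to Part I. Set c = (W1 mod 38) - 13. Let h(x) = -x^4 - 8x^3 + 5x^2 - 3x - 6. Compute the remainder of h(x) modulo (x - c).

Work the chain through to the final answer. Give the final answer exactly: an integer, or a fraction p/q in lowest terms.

-7902

Part I: a(2) = 1*(12) + 1*(-47) = -35; iterating: a(2)=-35, a(3)=-23, a(4)=-58, a(5)=-81, a(6)=-139, a(7)=-220, a(8)=-359, a(9)=-579, a(10)=-938, a(11)=-1517, a(12)=-2455, a(13)=-3972, a(14)=-6427, a(15)=-10399, a(16)=-16826, a(17)=-27225; answer -27225
Part II: W1 = -27225; c = 8; remainder = value at the root: -1*(8)^4 - 8*(8)^3 + 5*(8)^2 - 3*(8)^1 - 6 = (-4096) + (-4096) + (320) + (-24) + (-6) = -7902; answer -7902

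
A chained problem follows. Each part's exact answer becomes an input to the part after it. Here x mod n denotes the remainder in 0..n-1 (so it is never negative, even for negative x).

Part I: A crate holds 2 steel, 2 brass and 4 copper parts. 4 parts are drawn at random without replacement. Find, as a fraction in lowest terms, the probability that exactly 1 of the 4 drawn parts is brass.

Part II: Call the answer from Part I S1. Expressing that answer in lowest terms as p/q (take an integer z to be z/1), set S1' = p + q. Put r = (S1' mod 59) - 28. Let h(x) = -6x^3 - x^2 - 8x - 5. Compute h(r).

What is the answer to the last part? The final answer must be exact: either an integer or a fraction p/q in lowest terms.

29320

Part I: total draws C(8,4) = 70; favorable C(2,1)*C(6,3) = 40; P = 4/7; answer 4/7
Part II: S1 = 4/7; threaded value p + q = 11; r = -17; -6*(-17)^3 - 1*(-17)^2 - 8*(-17)^1 - 5 = (29478) + (-289) + (136) + (-5) = 29320; answer 29320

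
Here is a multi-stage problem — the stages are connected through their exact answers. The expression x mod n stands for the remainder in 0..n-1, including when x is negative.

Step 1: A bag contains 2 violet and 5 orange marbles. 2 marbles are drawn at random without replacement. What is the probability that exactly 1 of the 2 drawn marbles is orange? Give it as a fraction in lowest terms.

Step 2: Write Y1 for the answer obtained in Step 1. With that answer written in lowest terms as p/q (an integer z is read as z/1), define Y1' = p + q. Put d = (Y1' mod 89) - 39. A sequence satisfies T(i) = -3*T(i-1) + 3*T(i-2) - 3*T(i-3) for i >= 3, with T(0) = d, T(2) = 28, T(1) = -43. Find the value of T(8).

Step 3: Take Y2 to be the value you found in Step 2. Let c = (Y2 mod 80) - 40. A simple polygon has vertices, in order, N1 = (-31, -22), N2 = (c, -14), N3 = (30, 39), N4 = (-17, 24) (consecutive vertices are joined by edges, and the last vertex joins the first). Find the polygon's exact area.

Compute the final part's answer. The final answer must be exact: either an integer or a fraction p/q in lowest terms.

Step 1: total draws C(7,2) = 21; favorable C(5,1)*C(2,1) = 10; P = 10/21; answer 10/21
Step 2: Y1 = 10/21; threaded value p + q = 31; d = -8; T(3) = -3*(28) + 3*(-43) - 3*(-8) = -189; iterating: T(3)=-189, T(4)=780, T(5)=-2991, T(6)=11880, T(7)=-46953, T(8)=185472; answer 185472
Step 3: Y2 = 185472; c = -8; cross terms: (-31*-14 - -8*-22)=258, (-8*39 - 30*-14)=108, (30*24 - -17*39)=1383, (-17*-22 - -31*24)=1118; twice the area = |2867| = 2867; area = 2867/2; answer 2867/2

2867/2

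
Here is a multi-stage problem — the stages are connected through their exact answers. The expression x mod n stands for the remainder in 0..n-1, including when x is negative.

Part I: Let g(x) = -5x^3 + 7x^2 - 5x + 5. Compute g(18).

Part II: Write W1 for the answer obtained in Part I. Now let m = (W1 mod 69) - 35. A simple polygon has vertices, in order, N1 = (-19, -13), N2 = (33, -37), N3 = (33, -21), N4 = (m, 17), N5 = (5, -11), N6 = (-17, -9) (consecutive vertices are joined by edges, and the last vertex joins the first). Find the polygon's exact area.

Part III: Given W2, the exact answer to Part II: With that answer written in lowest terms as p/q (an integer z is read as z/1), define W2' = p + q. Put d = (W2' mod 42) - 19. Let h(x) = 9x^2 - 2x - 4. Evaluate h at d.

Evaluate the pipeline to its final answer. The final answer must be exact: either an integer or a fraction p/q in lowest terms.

148

Part I: -5*(18)^3 + 7*(18)^2 - 5*(18)^1 + 5 = (-29160) + (2268) + (-90) + (5) = -26977; answer -26977
Part II: W1 = -26977; m = -33; cross terms: (-19*-37 - 33*-13)=1132, (33*-21 - 33*-37)=528, (33*17 - -33*-21)=-132, (-33*-11 - 5*17)=278, (5*-9 - -17*-11)=-232, (-17*-13 - -19*-9)=50; twice the area = |1624| = 1624; area = 812; answer 812
Part III: W2 = 812; threaded value p + q = 813; d = -4; 9*(-4)^2 - 2*(-4)^1 - 4 = (144) + (8) + (-4) = 148; answer 148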